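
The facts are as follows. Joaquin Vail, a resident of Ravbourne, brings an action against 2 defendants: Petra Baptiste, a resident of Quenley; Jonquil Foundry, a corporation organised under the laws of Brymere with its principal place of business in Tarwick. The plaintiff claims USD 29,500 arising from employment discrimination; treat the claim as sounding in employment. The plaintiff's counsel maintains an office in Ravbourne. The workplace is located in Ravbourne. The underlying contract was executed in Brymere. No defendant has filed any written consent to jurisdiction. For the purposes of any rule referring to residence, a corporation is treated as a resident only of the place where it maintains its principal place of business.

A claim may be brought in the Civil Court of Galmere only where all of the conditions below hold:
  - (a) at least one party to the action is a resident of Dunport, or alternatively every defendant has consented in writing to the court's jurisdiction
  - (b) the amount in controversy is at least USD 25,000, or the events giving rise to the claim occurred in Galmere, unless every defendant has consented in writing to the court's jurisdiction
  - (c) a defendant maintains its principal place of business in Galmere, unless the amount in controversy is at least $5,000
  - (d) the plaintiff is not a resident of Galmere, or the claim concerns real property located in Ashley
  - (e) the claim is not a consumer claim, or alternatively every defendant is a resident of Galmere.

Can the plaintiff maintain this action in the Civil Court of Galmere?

The Civil Court of Galmere:
  (a) No party resides in Dunport; no such written consent has been filed — no alternative holds. Not met.
  (b) The amount in controversy is $29,500, which meets the $25,000 floor, which satisfies one of the alternatives. Condition met.
  (c) The corporate defendant(s) have their principal place of business in Tarwick, not Galmere. The proviso rescues it, though: the amount in controversy is USD 29,500, which meets the $5,000 floor. Condition met.
  (d) The plaintiff resides in Ravbourne, which is not Galmere — that alternative is enough. Met.
  (e) The claim is an employment claim, not a consumer claim, so one alternative holds. Satisfied.
  → At least one condition fails; no jurisdiction.

No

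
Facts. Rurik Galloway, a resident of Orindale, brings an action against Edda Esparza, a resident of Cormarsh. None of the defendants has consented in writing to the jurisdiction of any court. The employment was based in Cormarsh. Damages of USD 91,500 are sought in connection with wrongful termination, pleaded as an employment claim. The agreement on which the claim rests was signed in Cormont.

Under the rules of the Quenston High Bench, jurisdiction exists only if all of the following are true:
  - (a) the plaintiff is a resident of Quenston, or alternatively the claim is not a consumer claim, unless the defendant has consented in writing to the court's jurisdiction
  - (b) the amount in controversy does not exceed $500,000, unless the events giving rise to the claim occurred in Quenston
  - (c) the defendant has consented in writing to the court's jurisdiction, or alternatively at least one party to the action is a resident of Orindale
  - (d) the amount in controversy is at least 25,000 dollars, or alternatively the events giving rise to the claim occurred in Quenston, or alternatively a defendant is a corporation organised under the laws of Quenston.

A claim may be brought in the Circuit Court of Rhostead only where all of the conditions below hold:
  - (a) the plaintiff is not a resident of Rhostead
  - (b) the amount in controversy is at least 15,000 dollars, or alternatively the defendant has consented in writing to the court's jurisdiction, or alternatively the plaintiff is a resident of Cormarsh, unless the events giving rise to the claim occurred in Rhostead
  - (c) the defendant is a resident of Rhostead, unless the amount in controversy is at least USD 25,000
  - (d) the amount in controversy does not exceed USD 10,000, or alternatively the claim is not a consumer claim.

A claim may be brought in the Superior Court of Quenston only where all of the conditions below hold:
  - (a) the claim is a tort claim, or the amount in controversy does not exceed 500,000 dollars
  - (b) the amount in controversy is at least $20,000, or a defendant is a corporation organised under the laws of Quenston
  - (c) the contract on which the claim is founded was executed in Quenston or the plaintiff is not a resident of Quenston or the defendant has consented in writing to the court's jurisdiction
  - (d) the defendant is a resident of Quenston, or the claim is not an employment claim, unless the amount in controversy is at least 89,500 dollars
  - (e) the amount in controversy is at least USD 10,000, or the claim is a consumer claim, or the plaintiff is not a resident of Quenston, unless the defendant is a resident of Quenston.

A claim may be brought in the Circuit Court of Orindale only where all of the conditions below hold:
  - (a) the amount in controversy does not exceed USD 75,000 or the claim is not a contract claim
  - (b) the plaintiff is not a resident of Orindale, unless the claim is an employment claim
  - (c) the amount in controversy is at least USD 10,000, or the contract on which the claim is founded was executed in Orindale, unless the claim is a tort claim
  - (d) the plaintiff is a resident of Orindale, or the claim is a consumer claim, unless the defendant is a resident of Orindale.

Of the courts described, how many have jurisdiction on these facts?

The Quenston High Bench:
  (a) The claim is an employment claim, not a consumer claim, so one alternative holds. Condition met.
  (b) The amount in controversy is 91,500 dollars, within the $500,000 ceiling. Met.
  (c) Rurik Galloway resides in Orindale, which satisfies one of the alternatives. Condition met.
  (d) The amount in controversy is $91,500, which meets the 25,000 dollars floor — that alternative is enough. Satisfied.
  → The court has jurisdiction.
The Circuit Court of Rhostead:
  (a) The plaintiff resides in Orindale, which is not Rhostead. Met.
  (b) The amount in controversy is 91,500 dollars, which meets the 15,000 dollars floor, which satisfies one of the alternatives. Condition met.
  (c) The defendant resides in Cormarsh, not Rhostead. However, the amount in controversy is USD 91,500, which meets the $25,000 floor, so the 'unless' proviso supplies this condition. Met.
  (d) The claim is an employment claim, not a consumer claim, so one alternative holds. Condition met.
  → Every requirement is satisfied — jurisdiction.
The Superior Court of Quenston:
  (a) The amount in controversy is 91,500 dollars, within the USD 500,000 ceiling, so one alternative holds. Condition met.
  (b) The amount in controversy is USD 91,500, which meets the USD 20,000 floor, so this disjunct is met. Satisfied.
  (c) The plaintiff resides in Orindale, which is not Quenston — that alternative is enough. Condition met.
  (d) The defendant resides in Cormarsh, not Quenston; the claim is an employment claim — none of the alternatives is met. The proviso rescues it, though: the amount in controversy is 91,500 dollars, which meets the 89,500 dollars floor. Condition met.
  (e) The amount in controversy is USD 91,500, which meets the USD 10,000 floor — that alternative is enough. Satisfied.
  → Every requirement is satisfied — jurisdiction.
The Circuit Court of Orindale:
  (a) The claim is an employment claim, not a contract claim — that alternative is enough. Met.
  (b) The plaintiff resides in Orindale. The proviso rescues it, though: the claim is an employment claim. Met.
  (c) The amount in controversy is $91,500, which meets the 10,000 dollars floor, which satisfies one of the alternatives. Condition met.
  (d) The plaintiff resides in Orindale, so one alternative holds. Met.
  → Jurisdiction lies.
Courts with jurisdiction: the Quenston High Bench, the Circuit Court of Rhostead, the Superior Court of Quenston, the Circuit Court of Orindale — 4 in total.

4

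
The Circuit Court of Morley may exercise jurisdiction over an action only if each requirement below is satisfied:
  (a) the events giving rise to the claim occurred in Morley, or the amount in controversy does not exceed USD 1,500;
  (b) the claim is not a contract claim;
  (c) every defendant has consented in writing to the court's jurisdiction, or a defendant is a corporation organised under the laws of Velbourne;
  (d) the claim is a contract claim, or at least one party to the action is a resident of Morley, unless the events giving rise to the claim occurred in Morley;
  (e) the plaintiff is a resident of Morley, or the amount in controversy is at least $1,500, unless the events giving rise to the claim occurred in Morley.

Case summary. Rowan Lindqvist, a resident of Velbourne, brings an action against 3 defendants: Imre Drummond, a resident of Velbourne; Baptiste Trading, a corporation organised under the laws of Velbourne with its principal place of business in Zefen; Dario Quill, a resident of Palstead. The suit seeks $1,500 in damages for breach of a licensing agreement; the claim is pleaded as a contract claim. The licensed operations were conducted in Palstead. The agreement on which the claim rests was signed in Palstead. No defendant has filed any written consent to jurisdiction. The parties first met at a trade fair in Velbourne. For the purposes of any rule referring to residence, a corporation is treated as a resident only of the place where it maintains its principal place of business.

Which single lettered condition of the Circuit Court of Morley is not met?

The Circuit Court of Morley:
  (a) The amount in controversy is 1,500 dollars, within the $1,500 ceiling, which satisfies one of the alternatives. Condition met.
  (b) The claim is a contract claim. Fails.
  (c) Baptiste Trading is organised under the laws of Velbourne, so one alternative holds. Condition met.
  (d) The claim is a contract claim, so one alternative holds. Condition met.
  (e) The amount in controversy is $1,500, which meets the $1,500 floor, so one alternative holds. Met.
Only condition (b) fails.

(b)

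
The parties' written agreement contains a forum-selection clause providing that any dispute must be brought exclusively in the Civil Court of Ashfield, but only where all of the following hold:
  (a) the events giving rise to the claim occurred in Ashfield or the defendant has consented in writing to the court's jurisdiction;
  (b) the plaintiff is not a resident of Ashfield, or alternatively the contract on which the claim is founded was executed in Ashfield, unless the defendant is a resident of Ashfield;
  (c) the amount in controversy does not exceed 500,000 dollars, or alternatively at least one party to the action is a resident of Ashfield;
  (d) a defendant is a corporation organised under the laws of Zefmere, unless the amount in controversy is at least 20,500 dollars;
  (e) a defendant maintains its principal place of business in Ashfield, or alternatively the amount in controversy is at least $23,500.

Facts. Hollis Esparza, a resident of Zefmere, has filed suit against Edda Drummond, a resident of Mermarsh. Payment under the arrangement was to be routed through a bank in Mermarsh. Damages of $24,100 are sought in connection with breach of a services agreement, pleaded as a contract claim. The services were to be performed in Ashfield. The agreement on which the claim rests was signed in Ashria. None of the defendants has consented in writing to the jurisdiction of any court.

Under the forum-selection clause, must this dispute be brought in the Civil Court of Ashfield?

Yes

The Civil Court of Ashfield:
  (a) The operative events occurred in Ashfield, which satisfies one of the alternatives. Satisfied.
  (b) The plaintiff resides in Zefmere, which is not Ashfield — that alternative is enough. Satisfied.
  (c) The amount in controversy is $24,100, within the $500,000 ceiling, so one alternative holds. Met.
  (d) No defendant is a corporation. The proviso rescues it, though: the amount in controversy is $24,100, which meets the 20,500 dollars floor. Satisfied.
  (e) The amount in controversy is USD 24,100, which meets the $23,500 floor — that alternative is enough. Met.
  → The clause applies.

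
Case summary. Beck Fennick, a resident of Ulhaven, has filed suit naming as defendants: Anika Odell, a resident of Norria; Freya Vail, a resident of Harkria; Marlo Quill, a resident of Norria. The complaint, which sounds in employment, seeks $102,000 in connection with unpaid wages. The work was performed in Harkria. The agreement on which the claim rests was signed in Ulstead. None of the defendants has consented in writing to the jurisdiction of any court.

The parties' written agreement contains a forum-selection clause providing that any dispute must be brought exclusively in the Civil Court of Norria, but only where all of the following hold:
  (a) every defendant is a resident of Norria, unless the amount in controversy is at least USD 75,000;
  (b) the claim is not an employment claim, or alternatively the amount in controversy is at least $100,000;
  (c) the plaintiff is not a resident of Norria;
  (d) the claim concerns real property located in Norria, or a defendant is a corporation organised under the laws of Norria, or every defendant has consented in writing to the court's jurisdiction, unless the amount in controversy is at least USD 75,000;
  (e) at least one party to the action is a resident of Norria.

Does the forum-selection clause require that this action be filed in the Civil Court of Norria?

Yes

The Civil Court of Norria:
  (a) The defendants reside as follows — Anika Odell in Norria, Freya Vail in Harkria, Marlo Quill in Norria — not all in Norria. But the amount in controversy is 102,000 dollars, which meets the $75,000 floor, and the 'unless' clause therefore excuses the requirement. Satisfied.
  (b) The amount in controversy is USD 102,000, which meets the $100,000 floor — that alternative is enough. Condition met.
  (c) The plaintiff resides in Ulhaven, which is not Norria. Satisfied.
  (d) The claim does not concern real property; no defendant is a corporation; no such written consent has been filed — every alternative fails. However, the amount in controversy is USD 102,000, which meets the $75,000 floor, so the 'unless' proviso supplies this condition. Satisfied.
  (e) Anika Odell resides in Norria. Met.
  → The clause applies.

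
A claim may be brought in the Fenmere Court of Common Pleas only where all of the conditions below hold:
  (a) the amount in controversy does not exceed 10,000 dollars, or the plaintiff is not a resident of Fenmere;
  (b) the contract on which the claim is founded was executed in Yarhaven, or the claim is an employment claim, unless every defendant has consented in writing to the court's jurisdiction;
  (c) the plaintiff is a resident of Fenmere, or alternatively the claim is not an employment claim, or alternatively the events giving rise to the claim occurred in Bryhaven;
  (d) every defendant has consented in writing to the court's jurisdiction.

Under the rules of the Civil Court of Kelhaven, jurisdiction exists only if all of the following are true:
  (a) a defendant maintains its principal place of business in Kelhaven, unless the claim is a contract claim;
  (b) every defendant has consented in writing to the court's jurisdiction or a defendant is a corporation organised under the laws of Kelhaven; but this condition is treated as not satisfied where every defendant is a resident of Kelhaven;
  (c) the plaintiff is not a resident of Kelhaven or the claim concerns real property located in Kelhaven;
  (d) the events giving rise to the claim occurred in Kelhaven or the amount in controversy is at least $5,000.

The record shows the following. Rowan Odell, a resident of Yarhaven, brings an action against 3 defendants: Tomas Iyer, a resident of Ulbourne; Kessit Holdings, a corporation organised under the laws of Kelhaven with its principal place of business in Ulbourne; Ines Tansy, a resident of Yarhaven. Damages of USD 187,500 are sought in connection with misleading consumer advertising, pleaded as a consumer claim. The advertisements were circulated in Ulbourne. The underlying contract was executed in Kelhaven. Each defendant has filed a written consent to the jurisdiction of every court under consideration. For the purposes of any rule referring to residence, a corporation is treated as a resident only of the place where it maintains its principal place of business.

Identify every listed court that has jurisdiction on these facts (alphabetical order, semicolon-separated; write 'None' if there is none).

the Fenmere Court of Common Pleas

The Fenmere Court of Common Pleas:
  (a) The plaintiff resides in Yarhaven, which is not Fenmere, which satisfies one of the alternatives. Met.
  (b) The contract was executed in Kelhaven, not Yarhaven; the claim is a consumer claim, not an employment claim — every alternative fails. The proviso rescues it, though: every defendant has filed written consent. Met.
  (c) The claim is a consumer claim, not an employment claim, which satisfies one of the alternatives. Condition met.
  (d) Every defendant has filed written consent. Met.
  → Every requirement is satisfied — jurisdiction.
The Civil Court of Kelhaven:
  (a) The corporate defendant(s) have their principal place of business in Ulbourne, not Kelhaven. Nor does the 'unless' clause help: the claim is a consumer claim, not a contract claim. Condition not met.
  (b) Every defendant has filed written consent, which satisfies one of the alternatives. The carve-out does not apply: the defendants reside as follows — Tomas Iyer in Ulbourne, Kessit Holdings in Ulbourne, Ines Tansy in Yarhaven — not all in Kelhaven. Met.
  (c) The plaintiff resides in Yarhaven, which is not Kelhaven, which satisfies one of the alternatives. Met.
  (d) The amount in controversy is USD 187,500, which meets the USD 5,000 floor, so one alternative holds. Condition met.
  → The court lacks jurisdiction.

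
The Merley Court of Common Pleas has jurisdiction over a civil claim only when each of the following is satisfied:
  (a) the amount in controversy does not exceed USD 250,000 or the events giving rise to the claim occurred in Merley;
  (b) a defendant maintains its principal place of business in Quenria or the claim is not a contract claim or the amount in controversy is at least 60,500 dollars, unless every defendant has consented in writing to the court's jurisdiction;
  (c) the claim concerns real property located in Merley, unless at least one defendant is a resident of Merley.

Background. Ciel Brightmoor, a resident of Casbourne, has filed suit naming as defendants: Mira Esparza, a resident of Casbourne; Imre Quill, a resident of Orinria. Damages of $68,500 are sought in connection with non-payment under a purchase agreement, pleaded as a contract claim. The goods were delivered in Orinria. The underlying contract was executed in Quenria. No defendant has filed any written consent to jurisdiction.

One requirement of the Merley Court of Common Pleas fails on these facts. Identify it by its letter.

The Merley Court of Common Pleas:
  (a) The amount in controversy is USD 68,500, within the 250,000 dollars ceiling, which satisfies one of the alternatives. Satisfied.
  (b) The amount in controversy is $68,500, which meets the 60,500 dollars floor, so this disjunct is met. Condition met.
  (c) The claim does not concern real property. And no defendant resides in Merley (they reside in Casbourne, Orinria), so the proviso does not save it. Not met.
Only condition (c) fails.

(c)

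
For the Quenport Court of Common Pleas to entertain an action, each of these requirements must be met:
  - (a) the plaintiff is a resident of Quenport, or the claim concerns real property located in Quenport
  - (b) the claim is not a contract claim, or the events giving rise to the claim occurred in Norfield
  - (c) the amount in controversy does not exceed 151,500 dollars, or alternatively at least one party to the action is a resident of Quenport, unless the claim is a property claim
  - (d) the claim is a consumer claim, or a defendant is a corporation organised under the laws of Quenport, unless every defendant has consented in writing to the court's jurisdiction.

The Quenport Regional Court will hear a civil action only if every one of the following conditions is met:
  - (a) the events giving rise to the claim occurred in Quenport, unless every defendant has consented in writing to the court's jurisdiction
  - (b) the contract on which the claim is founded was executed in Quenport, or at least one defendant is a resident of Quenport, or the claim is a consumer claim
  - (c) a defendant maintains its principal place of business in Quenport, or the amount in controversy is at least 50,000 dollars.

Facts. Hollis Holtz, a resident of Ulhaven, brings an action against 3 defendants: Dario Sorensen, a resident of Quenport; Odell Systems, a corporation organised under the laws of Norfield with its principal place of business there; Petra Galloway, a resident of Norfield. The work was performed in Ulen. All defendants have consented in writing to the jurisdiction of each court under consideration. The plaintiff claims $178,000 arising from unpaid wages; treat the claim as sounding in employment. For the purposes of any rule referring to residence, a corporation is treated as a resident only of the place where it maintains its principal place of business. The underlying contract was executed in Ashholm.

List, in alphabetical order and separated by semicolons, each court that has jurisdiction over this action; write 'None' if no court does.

The Quenport Court of Common Pleas:
  (a) The plaintiff resides in Ulhaven, not Quenport; the claim does not concern real property — every alternative fails. Condition not met.
  (b) The claim is an employment claim, not a contract claim, so one alternative holds. Satisfied.
  (c) Dario Sorensen resides in Quenport, so this disjunct is met. Satisfied.
  (d) The claim is an employment claim, not a consumer claim; the corporate defendant(s) are organised in Norfield, not Quenport — no alternative holds. However, every defendant has filed written consent, so the 'unless' proviso supplies this condition. Condition met.
  → The court lacks jurisdiction.
The Quenport Regional Court:
  (a) The operative events occurred in Ulen, not Quenport. However, every defendant has filed written consent, so the 'unless' proviso supplies this condition. Condition met.
  (b) Dario Sorensen resides in Quenport, so this disjunct is met. Satisfied.
  (c) The amount in controversy is $178,000, which meets the USD 50,000 floor, so this disjunct is met. Satisfied.
  → The court has jurisdiction.

the Quenport Regional Court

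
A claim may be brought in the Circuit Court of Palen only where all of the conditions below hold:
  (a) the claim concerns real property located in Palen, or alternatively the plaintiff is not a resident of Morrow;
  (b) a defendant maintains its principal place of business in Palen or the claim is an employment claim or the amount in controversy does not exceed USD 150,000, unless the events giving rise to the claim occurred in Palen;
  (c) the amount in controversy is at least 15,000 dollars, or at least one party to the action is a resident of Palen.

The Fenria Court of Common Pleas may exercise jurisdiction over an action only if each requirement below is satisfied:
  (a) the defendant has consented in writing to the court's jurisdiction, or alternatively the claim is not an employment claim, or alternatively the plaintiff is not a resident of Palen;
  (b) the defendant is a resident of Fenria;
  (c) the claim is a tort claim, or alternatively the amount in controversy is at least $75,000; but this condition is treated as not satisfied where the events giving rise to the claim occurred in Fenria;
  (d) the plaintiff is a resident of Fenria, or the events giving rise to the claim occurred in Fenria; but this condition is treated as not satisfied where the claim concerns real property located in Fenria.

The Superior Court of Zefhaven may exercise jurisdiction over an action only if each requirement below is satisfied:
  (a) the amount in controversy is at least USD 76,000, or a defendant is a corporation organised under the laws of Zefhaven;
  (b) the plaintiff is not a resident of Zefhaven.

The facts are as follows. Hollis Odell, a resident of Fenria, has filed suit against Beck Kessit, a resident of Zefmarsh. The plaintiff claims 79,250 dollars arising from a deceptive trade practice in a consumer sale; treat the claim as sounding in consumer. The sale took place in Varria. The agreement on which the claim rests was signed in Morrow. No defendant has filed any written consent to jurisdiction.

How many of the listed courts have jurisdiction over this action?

2

The Circuit Court of Palen:
  (a) The plaintiff resides in Fenria, which is not Morrow — that alternative is enough. Met.
  (b) The amount in controversy is USD 79,250, within the USD 150,000 ceiling, so this disjunct is met. Condition met.
  (c) The amount in controversy is 79,250 dollars, which meets the USD 15,000 floor, which satisfies one of the alternatives. Satisfied.
  → The court has jurisdiction.
The Fenria Court of Common Pleas:
  (a) The claim is a consumer claim, not an employment claim, so one alternative holds. Satisfied.
  (b) The defendant resides in Zefmarsh, not Fenria. Not satisfied.
  (c) The amount in controversy is $79,250, which meets the 75,000 dollars floor — that alternative is enough. The carve-out does not apply: the operative events occurred in Varria, not Fenria. Condition met.
  (d) The plaintiff resides in Fenria, so one alternative holds. The exception is not triggered, since the claim does not concern real property. Met.
  → No jurisdiction.
The Superior Court of Zefhaven:
  (a) The amount in controversy is 79,250 dollars, which meets the 76,000 dollars floor, so this disjunct is met. Satisfied.
  (b) The plaintiff resides in Fenria, which is not Zefhaven. Met.
  → The court has jurisdiction.
Courts with jurisdiction: the Circuit Court of Palen, the Superior Court of Zefhaven — 2 in total.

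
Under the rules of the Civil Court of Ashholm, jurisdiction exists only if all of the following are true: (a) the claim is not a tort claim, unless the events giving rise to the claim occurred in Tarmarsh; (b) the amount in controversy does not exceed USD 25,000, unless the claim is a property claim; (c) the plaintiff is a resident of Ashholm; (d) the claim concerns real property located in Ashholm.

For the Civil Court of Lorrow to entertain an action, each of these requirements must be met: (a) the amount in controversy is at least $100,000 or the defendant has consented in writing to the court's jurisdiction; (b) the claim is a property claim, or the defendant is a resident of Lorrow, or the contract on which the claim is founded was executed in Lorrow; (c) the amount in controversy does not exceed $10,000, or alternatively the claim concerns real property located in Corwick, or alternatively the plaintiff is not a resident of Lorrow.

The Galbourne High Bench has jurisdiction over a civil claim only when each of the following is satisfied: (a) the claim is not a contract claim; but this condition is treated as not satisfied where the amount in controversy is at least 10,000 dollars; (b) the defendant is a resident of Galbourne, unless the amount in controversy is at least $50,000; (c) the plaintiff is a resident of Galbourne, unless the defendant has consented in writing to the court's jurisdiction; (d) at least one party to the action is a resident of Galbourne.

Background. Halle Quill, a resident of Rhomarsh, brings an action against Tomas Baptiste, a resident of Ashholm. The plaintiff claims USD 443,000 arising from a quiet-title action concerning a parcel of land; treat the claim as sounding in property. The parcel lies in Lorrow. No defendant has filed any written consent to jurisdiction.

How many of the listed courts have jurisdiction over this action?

The Civil Court of Ashholm:
  (a) The claim is a property claim, not a tort claim. Condition met.
  (b) The amount in controversy is USD 443,000, above the $25,000 ceiling. But the claim is a property claim, and the 'unless' clause therefore excuses the requirement. Met.
  (c) The plaintiff resides in Rhomarsh, not Ashholm. Not satisfied.
  (d) The property lies in Lorrow, not Ashholm. Not satisfied.
  → Not every requirement is met — no jurisdiction.
The Civil Court of Lorrow:
  (a) The amount in controversy is $443,000, which meets the USD 100,000 floor, so this disjunct is met. Condition met.
  (b) The claim is a property claim, so one alternative holds. Condition met.
  (c) The plaintiff resides in Rhomarsh, which is not Lorrow, so this disjunct is met. Condition met.
  → Jurisdiction lies.
The Galbourne High Bench:
  (a) The claim is a property claim, not a contract claim. But the carve-out bites: the amount in controversy is 443,000 dollars, which meets the 10,000 dollars floor. Condition not met.
  (b) The defendant resides in Ashholm, not Galbourne. However, the amount in controversy is USD 443,000, which meets the USD 50,000 floor, so the 'unless' proviso supplies this condition. Met.
  (c) The plaintiff resides in Rhomarsh, not Galbourne. And no such written consent has been filed, so the proviso does not save it. Not satisfied.
  (d) No party resides in Galbourne. Fails.
  → At least one condition fails; no jurisdiction.
Courts with jurisdiction: the Civil Court of Lorrow — 1 in total.

1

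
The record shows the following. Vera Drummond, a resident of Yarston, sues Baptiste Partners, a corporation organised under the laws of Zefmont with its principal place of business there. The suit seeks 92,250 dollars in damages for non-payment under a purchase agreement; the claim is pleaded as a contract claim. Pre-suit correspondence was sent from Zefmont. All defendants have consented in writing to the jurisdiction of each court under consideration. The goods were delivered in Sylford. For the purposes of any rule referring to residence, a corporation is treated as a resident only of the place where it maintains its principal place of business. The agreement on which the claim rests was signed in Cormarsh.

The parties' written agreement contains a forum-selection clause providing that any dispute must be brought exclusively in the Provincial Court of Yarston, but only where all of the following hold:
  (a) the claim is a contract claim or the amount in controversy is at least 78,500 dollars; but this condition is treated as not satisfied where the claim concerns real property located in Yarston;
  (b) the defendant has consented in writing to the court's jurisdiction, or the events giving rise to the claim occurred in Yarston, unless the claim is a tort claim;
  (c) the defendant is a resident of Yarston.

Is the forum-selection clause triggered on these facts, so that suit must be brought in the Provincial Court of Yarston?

The Provincial Court of Yarston:
  (a) The claim is a contract claim, so this disjunct is met. The exception is not triggered, since the claim does not concern real property. Condition met.
  (b) Every defendant has filed written consent, so one alternative holds. Satisfied.
  (c) The defendant resides in Zefmont, not Yarston. Fails.
  → Forum clause is not triggered.

No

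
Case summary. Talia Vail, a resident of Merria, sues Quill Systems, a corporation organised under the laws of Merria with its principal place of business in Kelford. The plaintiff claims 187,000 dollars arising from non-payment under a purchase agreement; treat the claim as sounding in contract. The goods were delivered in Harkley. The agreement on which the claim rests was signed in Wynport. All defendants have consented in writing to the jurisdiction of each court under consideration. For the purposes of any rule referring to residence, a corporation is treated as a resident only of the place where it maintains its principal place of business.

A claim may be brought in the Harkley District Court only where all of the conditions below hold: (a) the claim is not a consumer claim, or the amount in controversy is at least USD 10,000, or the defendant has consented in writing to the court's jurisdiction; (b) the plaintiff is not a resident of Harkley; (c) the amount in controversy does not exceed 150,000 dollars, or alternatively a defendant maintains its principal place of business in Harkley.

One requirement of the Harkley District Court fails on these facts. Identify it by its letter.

(c)

The Harkley District Court:
  (a) The claim is a contract claim, not a consumer claim — that alternative is enough. Condition met.
  (b) The plaintiff resides in Merria, which is not Harkley. Condition met.
  (c) The amount in controversy is $187,000, above the $150,000 ceiling; the corporate defendant(s) have their principal place of business in Kelford, not Harkley — every alternative fails. Condition not met.
Only condition (c) fails.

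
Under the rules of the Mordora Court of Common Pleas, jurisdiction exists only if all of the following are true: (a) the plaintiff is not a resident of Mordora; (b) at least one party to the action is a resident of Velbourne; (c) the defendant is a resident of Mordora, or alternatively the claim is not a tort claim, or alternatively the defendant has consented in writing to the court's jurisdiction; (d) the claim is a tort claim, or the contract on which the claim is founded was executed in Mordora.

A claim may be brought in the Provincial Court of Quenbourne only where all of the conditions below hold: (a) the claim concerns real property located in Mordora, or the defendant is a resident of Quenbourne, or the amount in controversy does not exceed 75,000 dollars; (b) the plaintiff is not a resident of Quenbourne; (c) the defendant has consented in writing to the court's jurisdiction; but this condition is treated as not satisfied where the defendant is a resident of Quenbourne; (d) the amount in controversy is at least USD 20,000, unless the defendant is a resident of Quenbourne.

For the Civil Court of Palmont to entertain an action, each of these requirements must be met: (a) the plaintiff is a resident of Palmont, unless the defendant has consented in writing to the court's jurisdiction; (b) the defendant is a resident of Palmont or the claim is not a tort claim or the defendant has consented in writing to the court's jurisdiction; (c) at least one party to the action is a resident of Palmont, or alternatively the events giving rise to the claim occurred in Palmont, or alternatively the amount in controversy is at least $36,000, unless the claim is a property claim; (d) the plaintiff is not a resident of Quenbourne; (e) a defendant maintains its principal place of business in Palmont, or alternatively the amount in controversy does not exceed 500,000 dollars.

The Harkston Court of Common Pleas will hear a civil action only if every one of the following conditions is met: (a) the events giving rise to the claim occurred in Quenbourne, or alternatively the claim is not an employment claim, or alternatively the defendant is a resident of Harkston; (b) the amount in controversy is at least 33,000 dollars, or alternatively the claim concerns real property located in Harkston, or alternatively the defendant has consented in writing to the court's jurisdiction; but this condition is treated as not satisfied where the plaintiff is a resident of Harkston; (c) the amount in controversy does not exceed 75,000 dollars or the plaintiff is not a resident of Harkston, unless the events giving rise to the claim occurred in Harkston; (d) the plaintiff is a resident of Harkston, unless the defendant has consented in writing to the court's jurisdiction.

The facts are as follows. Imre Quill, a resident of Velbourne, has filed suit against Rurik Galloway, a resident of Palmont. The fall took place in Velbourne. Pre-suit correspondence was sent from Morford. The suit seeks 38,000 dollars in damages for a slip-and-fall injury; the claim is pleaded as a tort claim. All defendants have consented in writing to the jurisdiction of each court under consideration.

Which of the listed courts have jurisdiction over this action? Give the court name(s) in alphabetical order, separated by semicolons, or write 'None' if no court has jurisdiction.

The Mordora Court of Common Pleas:
  (a) The plaintiff resides in Velbourne, which is not Mordora. Condition met.
  (b) Imre Quill resides in Velbourne. Satisfied.
  (c) Every defendant has filed written consent, which satisfies one of the alternatives. Met.
  (d) The claim is a tort claim, so this disjunct is met. Met.
  → The court has jurisdiction.
The Provincial Court of Quenbourne:
  (a) The amount in controversy is 38,000 dollars, within the $75,000 ceiling, so one alternative holds. Met.
  (b) The plaintiff resides in Velbourne, which is not Quenbourne. Condition met.
  (c) Every defendant has filed written consent. And the carve-out is inapplicable — the defendant resides in Palmont, not Quenbourne. Condition met.
  (d) The amount in controversy is USD 38,000, which meets the $20,000 floor. Met.
  → All conditions met; jurisdiction exists.
The Civil Court of Palmont:
  (a) The plaintiff resides in Velbourne, not Palmont. However, every defendant has filed written consent, so the 'unless' proviso supplies this condition. Satisfied.
  (b) The defendant resides in Palmont, which satisfies one of the alternatives. Met.
  (c) Rurik Galloway resides in Palmont — that alternative is enough. Satisfied.
  (d) The plaintiff resides in Velbourne, which is not Quenbourne. Satisfied.
  (e) The amount in controversy is $38,000, within the USD 500,000 ceiling — that alternative is enough. Condition met.
  → Every requirement is satisfied — jurisdiction.
The Harkston Court of Common Pleas:
  (a) The claim is a tort claim, not an employment claim, which satisfies one of the alternatives. Condition met.
  (b) The amount in controversy is 38,000 dollars, which meets the 33,000 dollars floor, so one alternative holds. And the carve-out is inapplicable — the plaintiff resides in Velbourne, not Harkston. Satisfied.
  (c) The amount in controversy is $38,000, within the $75,000 ceiling, which satisfies one of the alternatives. Condition met.
  (d) The plaintiff resides in Velbourne, not Harkston. But every defendant has filed written consent, and the 'unless' clause therefore excuses the requirement. Condition met.
  → Every requirement is satisfied — jurisdiction.

the Civil Court of Palmont; the Harkston Court of Common Pleas; the Mordora Court of Common Pleas; the Provincial Court of Quenbourne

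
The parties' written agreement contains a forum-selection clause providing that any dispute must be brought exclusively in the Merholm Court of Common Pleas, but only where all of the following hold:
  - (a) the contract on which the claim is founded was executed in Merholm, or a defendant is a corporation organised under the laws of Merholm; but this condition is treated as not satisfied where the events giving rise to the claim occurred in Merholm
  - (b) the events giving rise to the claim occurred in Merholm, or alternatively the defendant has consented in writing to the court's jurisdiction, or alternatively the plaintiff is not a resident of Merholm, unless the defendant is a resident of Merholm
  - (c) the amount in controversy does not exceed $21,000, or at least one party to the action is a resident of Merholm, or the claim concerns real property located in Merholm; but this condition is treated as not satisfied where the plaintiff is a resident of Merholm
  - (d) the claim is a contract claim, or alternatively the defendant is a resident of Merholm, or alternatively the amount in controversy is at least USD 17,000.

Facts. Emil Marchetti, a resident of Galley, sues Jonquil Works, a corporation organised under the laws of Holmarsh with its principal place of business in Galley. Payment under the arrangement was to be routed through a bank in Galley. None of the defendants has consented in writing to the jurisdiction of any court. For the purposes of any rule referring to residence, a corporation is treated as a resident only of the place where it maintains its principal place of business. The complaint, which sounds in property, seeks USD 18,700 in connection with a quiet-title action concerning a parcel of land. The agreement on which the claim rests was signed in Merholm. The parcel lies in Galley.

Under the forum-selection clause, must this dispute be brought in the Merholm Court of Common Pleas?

Yes

The Merholm Court of Common Pleas:
  (a) The contract was executed in Merholm, so this disjunct is met. The carve-out does not apply: the operative events occurred in Galley, not Merholm. Satisfied.
  (b) The plaintiff resides in Galley, which is not Merholm, so one alternative holds. Condition met.
  (c) The amount in controversy is USD 18,700, within the $21,000 ceiling, so one alternative holds. And the carve-out is inapplicable — the plaintiff resides in Galley, not Merholm. Satisfied.
  (d) The amount in controversy is 18,700 dollars, which meets the USD 17,000 floor, so one alternative holds. Met.
  → The clause applies.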